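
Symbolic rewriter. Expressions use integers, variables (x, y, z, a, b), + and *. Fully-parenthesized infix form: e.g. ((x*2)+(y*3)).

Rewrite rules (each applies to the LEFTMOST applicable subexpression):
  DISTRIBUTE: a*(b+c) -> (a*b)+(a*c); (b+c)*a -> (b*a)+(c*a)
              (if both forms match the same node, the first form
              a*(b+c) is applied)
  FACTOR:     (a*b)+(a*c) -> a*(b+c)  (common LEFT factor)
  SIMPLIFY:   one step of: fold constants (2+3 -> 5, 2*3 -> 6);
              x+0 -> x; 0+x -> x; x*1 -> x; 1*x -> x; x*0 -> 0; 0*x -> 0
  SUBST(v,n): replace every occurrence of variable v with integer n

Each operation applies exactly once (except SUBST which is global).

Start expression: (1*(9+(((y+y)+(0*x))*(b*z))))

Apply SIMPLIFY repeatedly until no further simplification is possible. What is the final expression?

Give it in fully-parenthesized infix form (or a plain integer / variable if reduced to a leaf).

Start: (1*(9+(((y+y)+(0*x))*(b*z))))
Step 1: at root: (1*(9+(((y+y)+(0*x))*(b*z)))) -> (9+(((y+y)+(0*x))*(b*z))); overall: (1*(9+(((y+y)+(0*x))*(b*z)))) -> (9+(((y+y)+(0*x))*(b*z)))
Step 2: at RLR: (0*x) -> 0; overall: (9+(((y+y)+(0*x))*(b*z))) -> (9+(((y+y)+0)*(b*z)))
Step 3: at RL: ((y+y)+0) -> (y+y); overall: (9+(((y+y)+0)*(b*z))) -> (9+((y+y)*(b*z)))
Fixed point: (9+((y+y)*(b*z)))

Answer: (9+((y+y)*(b*z)))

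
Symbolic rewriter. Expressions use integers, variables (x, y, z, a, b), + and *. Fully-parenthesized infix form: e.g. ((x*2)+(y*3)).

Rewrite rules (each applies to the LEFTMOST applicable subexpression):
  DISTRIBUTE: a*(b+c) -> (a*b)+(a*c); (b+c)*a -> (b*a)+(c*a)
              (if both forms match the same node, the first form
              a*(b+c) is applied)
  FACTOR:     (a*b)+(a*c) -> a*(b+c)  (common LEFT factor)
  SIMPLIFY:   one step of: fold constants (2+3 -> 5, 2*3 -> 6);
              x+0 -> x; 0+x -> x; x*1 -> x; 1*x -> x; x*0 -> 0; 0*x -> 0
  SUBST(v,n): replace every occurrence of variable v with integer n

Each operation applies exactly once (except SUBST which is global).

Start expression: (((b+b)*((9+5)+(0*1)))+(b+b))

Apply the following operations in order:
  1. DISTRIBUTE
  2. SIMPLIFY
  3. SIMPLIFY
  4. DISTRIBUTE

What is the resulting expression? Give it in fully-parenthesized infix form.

Start: (((b+b)*((9+5)+(0*1)))+(b+b))
Apply DISTRIBUTE at L (target: ((b+b)*((9+5)+(0*1)))): (((b+b)*((9+5)+(0*1)))+(b+b)) -> ((((b+b)*(9+5))+((b+b)*(0*1)))+(b+b))
Apply SIMPLIFY at LLR (target: (9+5)): ((((b+b)*(9+5))+((b+b)*(0*1)))+(b+b)) -> ((((b+b)*14)+((b+b)*(0*1)))+(b+b))
Apply SIMPLIFY at LRR (target: (0*1)): ((((b+b)*14)+((b+b)*(0*1)))+(b+b)) -> ((((b+b)*14)+((b+b)*0))+(b+b))
Apply DISTRIBUTE at LL (target: ((b+b)*14)): ((((b+b)*14)+((b+b)*0))+(b+b)) -> ((((b*14)+(b*14))+((b+b)*0))+(b+b))

Answer: ((((b*14)+(b*14))+((b+b)*0))+(b+b))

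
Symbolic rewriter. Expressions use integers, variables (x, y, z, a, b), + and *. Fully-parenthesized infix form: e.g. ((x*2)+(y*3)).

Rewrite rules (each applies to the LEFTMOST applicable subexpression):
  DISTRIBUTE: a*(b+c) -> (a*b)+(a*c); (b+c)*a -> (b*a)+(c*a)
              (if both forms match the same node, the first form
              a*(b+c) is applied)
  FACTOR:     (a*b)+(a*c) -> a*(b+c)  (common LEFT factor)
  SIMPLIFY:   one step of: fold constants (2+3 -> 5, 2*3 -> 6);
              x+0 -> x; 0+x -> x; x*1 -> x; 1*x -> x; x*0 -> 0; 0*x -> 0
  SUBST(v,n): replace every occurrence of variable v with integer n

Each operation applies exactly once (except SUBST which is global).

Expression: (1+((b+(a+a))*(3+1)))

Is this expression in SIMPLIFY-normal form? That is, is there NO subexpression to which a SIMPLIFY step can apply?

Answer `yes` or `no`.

Expression: (1+((b+(a+a))*(3+1)))
Scanning for simplifiable subexpressions (pre-order)...
  at root: (1+((b+(a+a))*(3+1))) (not simplifiable)
  at R: ((b+(a+a))*(3+1)) (not simplifiable)
  at RL: (b+(a+a)) (not simplifiable)
  at RLR: (a+a) (not simplifiable)
  at RR: (3+1) (SIMPLIFIABLE)
Found simplifiable subexpr at path RR: (3+1)
One SIMPLIFY step would give: (1+((b+(a+a))*4))
-> NOT in normal form.

Answer: no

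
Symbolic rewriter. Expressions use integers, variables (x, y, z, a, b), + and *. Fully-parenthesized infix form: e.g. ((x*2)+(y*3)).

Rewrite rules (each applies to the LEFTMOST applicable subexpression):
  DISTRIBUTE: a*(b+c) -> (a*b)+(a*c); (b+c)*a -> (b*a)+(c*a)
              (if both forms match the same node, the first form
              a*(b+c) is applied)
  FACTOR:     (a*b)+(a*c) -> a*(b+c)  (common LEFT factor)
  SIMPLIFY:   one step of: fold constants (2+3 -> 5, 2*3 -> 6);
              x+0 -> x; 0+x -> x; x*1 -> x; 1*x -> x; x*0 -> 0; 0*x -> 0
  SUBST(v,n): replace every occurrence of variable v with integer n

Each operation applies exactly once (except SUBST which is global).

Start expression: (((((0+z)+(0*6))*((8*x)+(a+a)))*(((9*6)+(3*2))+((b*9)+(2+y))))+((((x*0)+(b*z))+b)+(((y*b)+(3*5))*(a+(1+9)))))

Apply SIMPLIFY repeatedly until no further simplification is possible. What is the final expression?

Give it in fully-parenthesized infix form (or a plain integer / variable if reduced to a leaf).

Answer: (((z*((8*x)+(a+a)))*(60+((b*9)+(2+y))))+(((b*z)+b)+(((y*b)+15)*(a+10))))

Derivation:
Start: (((((0+z)+(0*6))*((8*x)+(a+a)))*(((9*6)+(3*2))+((b*9)+(2+y))))+((((x*0)+(b*z))+b)+(((y*b)+(3*5))*(a+(1+9)))))
Step 1: at LLLL: (0+z) -> z; overall: (((((0+z)+(0*6))*((8*x)+(a+a)))*(((9*6)+(3*2))+((b*9)+(2+y))))+((((x*0)+(b*z))+b)+(((y*b)+(3*5))*(a+(1+9))))) -> ((((z+(0*6))*((8*x)+(a+a)))*(((9*6)+(3*2))+((b*9)+(2+y))))+((((x*0)+(b*z))+b)+(((y*b)+(3*5))*(a+(1+9)))))
Step 2: at LLLR: (0*6) -> 0; overall: ((((z+(0*6))*((8*x)+(a+a)))*(((9*6)+(3*2))+((b*9)+(2+y))))+((((x*0)+(b*z))+b)+(((y*b)+(3*5))*(a+(1+9))))) -> ((((z+0)*((8*x)+(a+a)))*(((9*6)+(3*2))+((b*9)+(2+y))))+((((x*0)+(b*z))+b)+(((y*b)+(3*5))*(a+(1+9)))))
Step 3: at LLL: (z+0) -> z; overall: ((((z+0)*((8*x)+(a+a)))*(((9*6)+(3*2))+((b*9)+(2+y))))+((((x*0)+(b*z))+b)+(((y*b)+(3*5))*(a+(1+9))))) -> (((z*((8*x)+(a+a)))*(((9*6)+(3*2))+((b*9)+(2+y))))+((((x*0)+(b*z))+b)+(((y*b)+(3*5))*(a+(1+9)))))
Step 4: at LRLL: (9*6) -> 54; overall: (((z*((8*x)+(a+a)))*(((9*6)+(3*2))+((b*9)+(2+y))))+((((x*0)+(b*z))+b)+(((y*b)+(3*5))*(a+(1+9))))) -> (((z*((8*x)+(a+a)))*((54+(3*2))+((b*9)+(2+y))))+((((x*0)+(b*z))+b)+(((y*b)+(3*5))*(a+(1+9)))))
Step 5: at LRLR: (3*2) -> 6; overall: (((z*((8*x)+(a+a)))*((54+(3*2))+((b*9)+(2+y))))+((((x*0)+(b*z))+b)+(((y*b)+(3*5))*(a+(1+9))))) -> (((z*((8*x)+(a+a)))*((54+6)+((b*9)+(2+y))))+((((x*0)+(b*z))+b)+(((y*b)+(3*5))*(a+(1+9)))))
Step 6: at LRL: (54+6) -> 60; overall: (((z*((8*x)+(a+a)))*((54+6)+((b*9)+(2+y))))+((((x*0)+(b*z))+b)+(((y*b)+(3*5))*(a+(1+9))))) -> (((z*((8*x)+(a+a)))*(60+((b*9)+(2+y))))+((((x*0)+(b*z))+b)+(((y*b)+(3*5))*(a+(1+9)))))
Step 7: at RLLL: (x*0) -> 0; overall: (((z*((8*x)+(a+a)))*(60+((b*9)+(2+y))))+((((x*0)+(b*z))+b)+(((y*b)+(3*5))*(a+(1+9))))) -> (((z*((8*x)+(a+a)))*(60+((b*9)+(2+y))))+(((0+(b*z))+b)+(((y*b)+(3*5))*(a+(1+9)))))
Step 8: at RLL: (0+(b*z)) -> (b*z); overall: (((z*((8*x)+(a+a)))*(60+((b*9)+(2+y))))+(((0+(b*z))+b)+(((y*b)+(3*5))*(a+(1+9))))) -> (((z*((8*x)+(a+a)))*(60+((b*9)+(2+y))))+(((b*z)+b)+(((y*b)+(3*5))*(a+(1+9)))))
Step 9: at RRLR: (3*5) -> 15; overall: (((z*((8*x)+(a+a)))*(60+((b*9)+(2+y))))+(((b*z)+b)+(((y*b)+(3*5))*(a+(1+9))))) -> (((z*((8*x)+(a+a)))*(60+((b*9)+(2+y))))+(((b*z)+b)+(((y*b)+15)*(a+(1+9)))))
Step 10: at RRRR: (1+9) -> 10; overall: (((z*((8*x)+(a+a)))*(60+((b*9)+(2+y))))+(((b*z)+b)+(((y*b)+15)*(a+(1+9))))) -> (((z*((8*x)+(a+a)))*(60+((b*9)+(2+y))))+(((b*z)+b)+(((y*b)+15)*(a+10))))
Fixed point: (((z*((8*x)+(a+a)))*(60+((b*9)+(2+y))))+(((b*z)+b)+(((y*b)+15)*(a+10))))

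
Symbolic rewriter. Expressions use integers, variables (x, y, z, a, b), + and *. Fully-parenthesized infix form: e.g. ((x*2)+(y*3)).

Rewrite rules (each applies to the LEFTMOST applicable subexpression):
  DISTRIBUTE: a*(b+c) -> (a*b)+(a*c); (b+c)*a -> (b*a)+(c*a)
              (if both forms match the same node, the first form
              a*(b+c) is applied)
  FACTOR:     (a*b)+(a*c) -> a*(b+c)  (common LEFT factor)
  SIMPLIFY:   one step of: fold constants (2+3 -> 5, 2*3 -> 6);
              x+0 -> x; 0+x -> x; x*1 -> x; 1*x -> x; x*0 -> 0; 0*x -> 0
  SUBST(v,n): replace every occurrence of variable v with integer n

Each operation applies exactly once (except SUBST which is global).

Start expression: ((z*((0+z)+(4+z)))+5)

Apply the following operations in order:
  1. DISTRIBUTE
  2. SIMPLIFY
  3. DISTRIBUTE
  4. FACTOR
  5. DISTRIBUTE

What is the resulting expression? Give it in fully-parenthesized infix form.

Answer: (((z*z)+((z*4)+(z*z)))+5)

Derivation:
Start: ((z*((0+z)+(4+z)))+5)
Apply DISTRIBUTE at L (target: (z*((0+z)+(4+z)))): ((z*((0+z)+(4+z)))+5) -> (((z*(0+z))+(z*(4+z)))+5)
Apply SIMPLIFY at LLR (target: (0+z)): (((z*(0+z))+(z*(4+z)))+5) -> (((z*z)+(z*(4+z)))+5)
Apply DISTRIBUTE at LR (target: (z*(4+z))): (((z*z)+(z*(4+z)))+5) -> (((z*z)+((z*4)+(z*z)))+5)
Apply FACTOR at LR (target: ((z*4)+(z*z))): (((z*z)+((z*4)+(z*z)))+5) -> (((z*z)+(z*(4+z)))+5)
Apply DISTRIBUTE at LR (target: (z*(4+z))): (((z*z)+(z*(4+z)))+5) -> (((z*z)+((z*4)+(z*z)))+5)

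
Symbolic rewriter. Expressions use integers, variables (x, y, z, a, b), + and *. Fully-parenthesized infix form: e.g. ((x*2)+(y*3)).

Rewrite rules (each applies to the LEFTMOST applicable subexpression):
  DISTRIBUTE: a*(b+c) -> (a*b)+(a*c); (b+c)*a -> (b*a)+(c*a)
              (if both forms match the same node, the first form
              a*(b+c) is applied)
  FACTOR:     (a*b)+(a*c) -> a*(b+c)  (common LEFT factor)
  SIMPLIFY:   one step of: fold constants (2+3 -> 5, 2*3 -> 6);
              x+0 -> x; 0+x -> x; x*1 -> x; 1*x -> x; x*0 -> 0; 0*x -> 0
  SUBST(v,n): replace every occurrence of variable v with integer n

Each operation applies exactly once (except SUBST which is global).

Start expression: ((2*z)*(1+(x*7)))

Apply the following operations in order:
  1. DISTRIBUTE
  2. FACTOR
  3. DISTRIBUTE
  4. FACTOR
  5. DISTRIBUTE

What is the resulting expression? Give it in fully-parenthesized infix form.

Answer: (((2*z)*1)+((2*z)*(x*7)))

Derivation:
Start: ((2*z)*(1+(x*7)))
Apply DISTRIBUTE at root (target: ((2*z)*(1+(x*7)))): ((2*z)*(1+(x*7))) -> (((2*z)*1)+((2*z)*(x*7)))
Apply FACTOR at root (target: (((2*z)*1)+((2*z)*(x*7)))): (((2*z)*1)+((2*z)*(x*7))) -> ((2*z)*(1+(x*7)))
Apply DISTRIBUTE at root (target: ((2*z)*(1+(x*7)))): ((2*z)*(1+(x*7))) -> (((2*z)*1)+((2*z)*(x*7)))
Apply FACTOR at root (target: (((2*z)*1)+((2*z)*(x*7)))): (((2*z)*1)+((2*z)*(x*7))) -> ((2*z)*(1+(x*7)))
Apply DISTRIBUTE at root (target: ((2*z)*(1+(x*7)))): ((2*z)*(1+(x*7))) -> (((2*z)*1)+((2*z)*(x*7)))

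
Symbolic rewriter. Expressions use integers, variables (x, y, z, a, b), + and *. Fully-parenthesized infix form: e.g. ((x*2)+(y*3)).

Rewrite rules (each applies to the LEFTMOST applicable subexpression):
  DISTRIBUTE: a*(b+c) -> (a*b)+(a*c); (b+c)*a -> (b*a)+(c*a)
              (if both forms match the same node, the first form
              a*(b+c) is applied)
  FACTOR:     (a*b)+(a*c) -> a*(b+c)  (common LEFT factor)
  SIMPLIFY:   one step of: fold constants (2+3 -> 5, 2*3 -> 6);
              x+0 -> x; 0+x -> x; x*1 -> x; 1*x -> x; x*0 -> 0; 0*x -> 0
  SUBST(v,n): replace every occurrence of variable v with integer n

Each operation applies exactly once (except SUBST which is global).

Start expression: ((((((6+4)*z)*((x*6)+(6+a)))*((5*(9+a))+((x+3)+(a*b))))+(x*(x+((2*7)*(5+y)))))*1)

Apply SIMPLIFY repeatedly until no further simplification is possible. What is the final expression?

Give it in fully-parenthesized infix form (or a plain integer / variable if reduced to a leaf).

Start: ((((((6+4)*z)*((x*6)+(6+a)))*((5*(9+a))+((x+3)+(a*b))))+(x*(x+((2*7)*(5+y)))))*1)
Step 1: at root: ((((((6+4)*z)*((x*6)+(6+a)))*((5*(9+a))+((x+3)+(a*b))))+(x*(x+((2*7)*(5+y)))))*1) -> (((((6+4)*z)*((x*6)+(6+a)))*((5*(9+a))+((x+3)+(a*b))))+(x*(x+((2*7)*(5+y))))); overall: ((((((6+4)*z)*((x*6)+(6+a)))*((5*(9+a))+((x+3)+(a*b))))+(x*(x+((2*7)*(5+y)))))*1) -> (((((6+4)*z)*((x*6)+(6+a)))*((5*(9+a))+((x+3)+(a*b))))+(x*(x+((2*7)*(5+y)))))
Step 2: at LLLL: (6+4) -> 10; overall: (((((6+4)*z)*((x*6)+(6+a)))*((5*(9+a))+((x+3)+(a*b))))+(x*(x+((2*7)*(5+y))))) -> ((((10*z)*((x*6)+(6+a)))*((5*(9+a))+((x+3)+(a*b))))+(x*(x+((2*7)*(5+y)))))
Step 3: at RRRL: (2*7) -> 14; overall: ((((10*z)*((x*6)+(6+a)))*((5*(9+a))+((x+3)+(a*b))))+(x*(x+((2*7)*(5+y))))) -> ((((10*z)*((x*6)+(6+a)))*((5*(9+a))+((x+3)+(a*b))))+(x*(x+(14*(5+y)))))
Fixed point: ((((10*z)*((x*6)+(6+a)))*((5*(9+a))+((x+3)+(a*b))))+(x*(x+(14*(5+y)))))

Answer: ((((10*z)*((x*6)+(6+a)))*((5*(9+a))+((x+3)+(a*b))))+(x*(x+(14*(5+y)))))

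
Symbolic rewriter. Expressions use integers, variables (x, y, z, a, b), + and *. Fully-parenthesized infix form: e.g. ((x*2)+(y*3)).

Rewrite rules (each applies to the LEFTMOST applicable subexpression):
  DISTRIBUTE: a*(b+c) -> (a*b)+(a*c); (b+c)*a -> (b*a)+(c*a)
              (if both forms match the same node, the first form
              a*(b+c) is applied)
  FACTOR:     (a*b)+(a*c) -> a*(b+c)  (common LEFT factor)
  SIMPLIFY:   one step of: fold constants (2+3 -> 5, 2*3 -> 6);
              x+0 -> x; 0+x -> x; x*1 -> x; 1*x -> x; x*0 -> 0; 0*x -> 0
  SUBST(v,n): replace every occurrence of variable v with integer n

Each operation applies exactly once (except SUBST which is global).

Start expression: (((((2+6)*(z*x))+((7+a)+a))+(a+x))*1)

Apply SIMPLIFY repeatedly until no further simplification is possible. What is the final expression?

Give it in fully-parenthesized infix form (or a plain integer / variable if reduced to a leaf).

Start: (((((2+6)*(z*x))+((7+a)+a))+(a+x))*1)
Step 1: at root: (((((2+6)*(z*x))+((7+a)+a))+(a+x))*1) -> ((((2+6)*(z*x))+((7+a)+a))+(a+x)); overall: (((((2+6)*(z*x))+((7+a)+a))+(a+x))*1) -> ((((2+6)*(z*x))+((7+a)+a))+(a+x))
Step 2: at LLL: (2+6) -> 8; overall: ((((2+6)*(z*x))+((7+a)+a))+(a+x)) -> (((8*(z*x))+((7+a)+a))+(a+x))
Fixed point: (((8*(z*x))+((7+a)+a))+(a+x))

Answer: (((8*(z*x))+((7+a)+a))+(a+x))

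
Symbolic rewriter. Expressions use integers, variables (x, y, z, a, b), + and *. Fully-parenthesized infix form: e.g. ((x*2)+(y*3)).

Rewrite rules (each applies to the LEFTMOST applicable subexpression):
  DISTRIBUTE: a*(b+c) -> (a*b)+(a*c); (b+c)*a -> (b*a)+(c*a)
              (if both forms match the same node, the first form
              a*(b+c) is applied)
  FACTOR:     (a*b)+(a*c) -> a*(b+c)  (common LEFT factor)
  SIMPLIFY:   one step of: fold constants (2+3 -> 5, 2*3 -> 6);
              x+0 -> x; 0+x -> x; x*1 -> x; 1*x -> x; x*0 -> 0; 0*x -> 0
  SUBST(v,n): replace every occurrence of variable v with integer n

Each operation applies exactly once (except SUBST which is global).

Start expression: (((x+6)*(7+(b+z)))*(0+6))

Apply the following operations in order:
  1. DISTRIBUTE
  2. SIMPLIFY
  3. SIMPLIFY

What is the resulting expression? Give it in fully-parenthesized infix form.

Answer: (((x+6)*(7+(b+z)))*6)

Derivation:
Start: (((x+6)*(7+(b+z)))*(0+6))
Apply DISTRIBUTE at root (target: (((x+6)*(7+(b+z)))*(0+6))): (((x+6)*(7+(b+z)))*(0+6)) -> ((((x+6)*(7+(b+z)))*0)+(((x+6)*(7+(b+z)))*6))
Apply SIMPLIFY at L (target: (((x+6)*(7+(b+z)))*0)): ((((x+6)*(7+(b+z)))*0)+(((x+6)*(7+(b+z)))*6)) -> (0+(((x+6)*(7+(b+z)))*6))
Apply SIMPLIFY at root (target: (0+(((x+6)*(7+(b+z)))*6))): (0+(((x+6)*(7+(b+z)))*6)) -> (((x+6)*(7+(b+z)))*6)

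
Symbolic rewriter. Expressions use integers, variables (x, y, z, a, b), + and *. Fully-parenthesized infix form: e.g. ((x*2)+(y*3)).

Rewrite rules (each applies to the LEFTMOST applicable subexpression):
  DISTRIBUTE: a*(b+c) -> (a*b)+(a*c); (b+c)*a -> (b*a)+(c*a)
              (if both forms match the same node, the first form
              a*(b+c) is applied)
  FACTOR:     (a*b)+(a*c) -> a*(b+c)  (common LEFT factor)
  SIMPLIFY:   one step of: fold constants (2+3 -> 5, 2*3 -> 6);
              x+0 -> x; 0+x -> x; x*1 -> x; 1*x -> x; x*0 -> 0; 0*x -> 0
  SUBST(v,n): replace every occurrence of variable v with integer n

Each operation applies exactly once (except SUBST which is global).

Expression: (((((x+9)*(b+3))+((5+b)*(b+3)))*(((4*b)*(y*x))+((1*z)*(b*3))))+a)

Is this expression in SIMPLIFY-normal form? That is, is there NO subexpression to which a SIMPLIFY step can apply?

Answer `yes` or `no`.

Answer: no

Derivation:
Expression: (((((x+9)*(b+3))+((5+b)*(b+3)))*(((4*b)*(y*x))+((1*z)*(b*3))))+a)
Scanning for simplifiable subexpressions (pre-order)...
  at root: (((((x+9)*(b+3))+((5+b)*(b+3)))*(((4*b)*(y*x))+((1*z)*(b*3))))+a) (not simplifiable)
  at L: ((((x+9)*(b+3))+((5+b)*(b+3)))*(((4*b)*(y*x))+((1*z)*(b*3)))) (not simplifiable)
  at LL: (((x+9)*(b+3))+((5+b)*(b+3))) (not simplifiable)
  at LLL: ((x+9)*(b+3)) (not simplifiable)
  at LLLL: (x+9) (not simplifiable)
  at LLLR: (b+3) (not simplifiable)
  at LLR: ((5+b)*(b+3)) (not simplifiable)
  at LLRL: (5+b) (not simplifiable)
  at LLRR: (b+3) (not simplifiable)
  at LR: (((4*b)*(y*x))+((1*z)*(b*3))) (not simplifiable)
  at LRL: ((4*b)*(y*x)) (not simplifiable)
  at LRLL: (4*b) (not simplifiable)
  at LRLR: (y*x) (not simplifiable)
  at LRR: ((1*z)*(b*3)) (not simplifiable)
  at LRRL: (1*z) (SIMPLIFIABLE)
  at LRRR: (b*3) (not simplifiable)
Found simplifiable subexpr at path LRRL: (1*z)
One SIMPLIFY step would give: (((((x+9)*(b+3))+((5+b)*(b+3)))*(((4*b)*(y*x))+(z*(b*3))))+a)
-> NOT in normal form.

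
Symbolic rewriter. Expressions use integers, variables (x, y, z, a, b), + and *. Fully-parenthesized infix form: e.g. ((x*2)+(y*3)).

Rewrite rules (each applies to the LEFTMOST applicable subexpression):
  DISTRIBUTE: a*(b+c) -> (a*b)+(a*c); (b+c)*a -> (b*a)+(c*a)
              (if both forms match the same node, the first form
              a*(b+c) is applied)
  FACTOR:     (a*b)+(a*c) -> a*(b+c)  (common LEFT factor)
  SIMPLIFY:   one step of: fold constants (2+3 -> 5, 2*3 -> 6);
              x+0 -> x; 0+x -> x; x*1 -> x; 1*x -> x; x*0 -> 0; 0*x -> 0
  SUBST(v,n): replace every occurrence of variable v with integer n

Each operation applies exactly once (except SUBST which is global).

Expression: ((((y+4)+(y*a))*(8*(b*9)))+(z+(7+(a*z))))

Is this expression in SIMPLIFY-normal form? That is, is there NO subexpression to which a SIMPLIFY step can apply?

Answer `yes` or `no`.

Answer: yes

Derivation:
Expression: ((((y+4)+(y*a))*(8*(b*9)))+(z+(7+(a*z))))
Scanning for simplifiable subexpressions (pre-order)...
  at root: ((((y+4)+(y*a))*(8*(b*9)))+(z+(7+(a*z)))) (not simplifiable)
  at L: (((y+4)+(y*a))*(8*(b*9))) (not simplifiable)
  at LL: ((y+4)+(y*a)) (not simplifiable)
  at LLL: (y+4) (not simplifiable)
  at LLR: (y*a) (not simplifiable)
  at LR: (8*(b*9)) (not simplifiable)
  at LRR: (b*9) (not simplifiable)
  at R: (z+(7+(a*z))) (not simplifiable)
  at RR: (7+(a*z)) (not simplifiable)
  at RRR: (a*z) (not simplifiable)
Result: no simplifiable subexpression found -> normal form.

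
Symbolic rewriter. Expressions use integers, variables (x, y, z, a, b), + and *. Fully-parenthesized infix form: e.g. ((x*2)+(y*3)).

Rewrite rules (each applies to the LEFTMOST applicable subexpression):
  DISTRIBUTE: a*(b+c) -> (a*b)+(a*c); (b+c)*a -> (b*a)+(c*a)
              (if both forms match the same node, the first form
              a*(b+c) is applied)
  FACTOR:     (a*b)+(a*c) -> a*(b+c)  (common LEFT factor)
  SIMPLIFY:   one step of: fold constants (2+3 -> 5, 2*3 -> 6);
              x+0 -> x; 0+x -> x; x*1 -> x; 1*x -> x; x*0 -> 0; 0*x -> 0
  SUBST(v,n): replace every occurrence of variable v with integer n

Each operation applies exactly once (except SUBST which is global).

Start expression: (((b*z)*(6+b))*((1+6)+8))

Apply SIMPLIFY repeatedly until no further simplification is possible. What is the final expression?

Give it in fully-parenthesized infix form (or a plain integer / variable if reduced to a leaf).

Answer: (((b*z)*(6+b))*15)

Derivation:
Start: (((b*z)*(6+b))*((1+6)+8))
Step 1: at RL: (1+6) -> 7; overall: (((b*z)*(6+b))*((1+6)+8)) -> (((b*z)*(6+b))*(7+8))
Step 2: at R: (7+8) -> 15; overall: (((b*z)*(6+b))*(7+8)) -> (((b*z)*(6+b))*15)
Fixed point: (((b*z)*(6+b))*15)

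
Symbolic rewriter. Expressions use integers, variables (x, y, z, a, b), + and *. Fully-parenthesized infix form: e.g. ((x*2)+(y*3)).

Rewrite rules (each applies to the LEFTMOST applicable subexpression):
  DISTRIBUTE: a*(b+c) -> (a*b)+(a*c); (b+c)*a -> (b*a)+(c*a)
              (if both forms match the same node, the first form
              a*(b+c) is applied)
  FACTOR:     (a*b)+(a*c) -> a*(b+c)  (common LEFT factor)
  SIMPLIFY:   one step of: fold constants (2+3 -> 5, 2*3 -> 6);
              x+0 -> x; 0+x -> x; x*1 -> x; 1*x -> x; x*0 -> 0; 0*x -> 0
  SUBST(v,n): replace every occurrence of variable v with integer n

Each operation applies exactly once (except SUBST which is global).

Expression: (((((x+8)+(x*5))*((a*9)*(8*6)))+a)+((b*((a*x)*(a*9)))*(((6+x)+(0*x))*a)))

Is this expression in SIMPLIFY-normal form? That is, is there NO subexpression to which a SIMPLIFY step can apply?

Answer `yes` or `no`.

Expression: (((((x+8)+(x*5))*((a*9)*(8*6)))+a)+((b*((a*x)*(a*9)))*(((6+x)+(0*x))*a)))
Scanning for simplifiable subexpressions (pre-order)...
  at root: (((((x+8)+(x*5))*((a*9)*(8*6)))+a)+((b*((a*x)*(a*9)))*(((6+x)+(0*x))*a))) (not simplifiable)
  at L: ((((x+8)+(x*5))*((a*9)*(8*6)))+a) (not simplifiable)
  at LL: (((x+8)+(x*5))*((a*9)*(8*6))) (not simplifiable)
  at LLL: ((x+8)+(x*5)) (not simplifiable)
  at LLLL: (x+8) (not simplifiable)
  at LLLR: (x*5) (not simplifiable)
  at LLR: ((a*9)*(8*6)) (not simplifiable)
  at LLRL: (a*9) (not simplifiable)
  at LLRR: (8*6) (SIMPLIFIABLE)
  at R: ((b*((a*x)*(a*9)))*(((6+x)+(0*x))*a)) (not simplifiable)
  at RL: (b*((a*x)*(a*9))) (not simplifiable)
  at RLR: ((a*x)*(a*9)) (not simplifiable)
  at RLRL: (a*x) (not simplifiable)
  at RLRR: (a*9) (not simplifiable)
  at RR: (((6+x)+(0*x))*a) (not simplifiable)
  at RRL: ((6+x)+(0*x)) (not simplifiable)
  at RRLL: (6+x) (not simplifiable)
  at RRLR: (0*x) (SIMPLIFIABLE)
Found simplifiable subexpr at path LLRR: (8*6)
One SIMPLIFY step would give: (((((x+8)+(x*5))*((a*9)*48))+a)+((b*((a*x)*(a*9)))*(((6+x)+(0*x))*a)))
-> NOT in normal form.

Answer: no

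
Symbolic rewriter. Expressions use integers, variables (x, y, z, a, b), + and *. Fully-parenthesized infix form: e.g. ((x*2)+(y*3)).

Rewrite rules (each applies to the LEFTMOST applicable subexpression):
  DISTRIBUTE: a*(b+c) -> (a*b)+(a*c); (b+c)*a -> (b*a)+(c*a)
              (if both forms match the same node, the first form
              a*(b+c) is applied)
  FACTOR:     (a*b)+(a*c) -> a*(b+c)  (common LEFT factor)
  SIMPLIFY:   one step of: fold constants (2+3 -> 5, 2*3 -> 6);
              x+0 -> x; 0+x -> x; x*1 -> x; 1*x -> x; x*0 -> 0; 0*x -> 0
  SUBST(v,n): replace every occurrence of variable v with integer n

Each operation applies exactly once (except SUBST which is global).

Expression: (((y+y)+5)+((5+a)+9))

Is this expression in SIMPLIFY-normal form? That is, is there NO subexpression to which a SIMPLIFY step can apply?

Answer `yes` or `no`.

Expression: (((y+y)+5)+((5+a)+9))
Scanning for simplifiable subexpressions (pre-order)...
  at root: (((y+y)+5)+((5+a)+9)) (not simplifiable)
  at L: ((y+y)+5) (not simplifiable)
  at LL: (y+y) (not simplifiable)
  at R: ((5+a)+9) (not simplifiable)
  at RL: (5+a) (not simplifiable)
Result: no simplifiable subexpression found -> normal form.

Answer: yes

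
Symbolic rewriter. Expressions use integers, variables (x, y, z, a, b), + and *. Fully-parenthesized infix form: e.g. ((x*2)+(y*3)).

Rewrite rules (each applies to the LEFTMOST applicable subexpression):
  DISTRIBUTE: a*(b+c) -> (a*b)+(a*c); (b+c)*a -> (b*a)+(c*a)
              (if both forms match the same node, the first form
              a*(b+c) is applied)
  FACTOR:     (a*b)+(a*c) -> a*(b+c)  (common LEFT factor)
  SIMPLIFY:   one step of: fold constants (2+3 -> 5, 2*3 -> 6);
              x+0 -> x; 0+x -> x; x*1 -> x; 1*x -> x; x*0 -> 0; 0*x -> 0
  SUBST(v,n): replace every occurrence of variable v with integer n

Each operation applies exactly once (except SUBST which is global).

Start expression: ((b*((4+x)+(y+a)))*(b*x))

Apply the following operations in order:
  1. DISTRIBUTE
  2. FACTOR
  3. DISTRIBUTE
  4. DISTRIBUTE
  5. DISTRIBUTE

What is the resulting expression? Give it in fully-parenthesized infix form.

Answer: ((((b*4)+(b*x))*(b*x))+((b*(y+a))*(b*x)))

Derivation:
Start: ((b*((4+x)+(y+a)))*(b*x))
Apply DISTRIBUTE at L (target: (b*((4+x)+(y+a)))): ((b*((4+x)+(y+a)))*(b*x)) -> (((b*(4+x))+(b*(y+a)))*(b*x))
Apply FACTOR at L (target: ((b*(4+x))+(b*(y+a)))): (((b*(4+x))+(b*(y+a)))*(b*x)) -> ((b*((4+x)+(y+a)))*(b*x))
Apply DISTRIBUTE at L (target: (b*((4+x)+(y+a)))): ((b*((4+x)+(y+a)))*(b*x)) -> (((b*(4+x))+(b*(y+a)))*(b*x))
Apply DISTRIBUTE at root (target: (((b*(4+x))+(b*(y+a)))*(b*x))): (((b*(4+x))+(b*(y+a)))*(b*x)) -> (((b*(4+x))*(b*x))+((b*(y+a))*(b*x)))
Apply DISTRIBUTE at LL (target: (b*(4+x))): (((b*(4+x))*(b*x))+((b*(y+a))*(b*x))) -> ((((b*4)+(b*x))*(b*x))+((b*(y+a))*(b*x)))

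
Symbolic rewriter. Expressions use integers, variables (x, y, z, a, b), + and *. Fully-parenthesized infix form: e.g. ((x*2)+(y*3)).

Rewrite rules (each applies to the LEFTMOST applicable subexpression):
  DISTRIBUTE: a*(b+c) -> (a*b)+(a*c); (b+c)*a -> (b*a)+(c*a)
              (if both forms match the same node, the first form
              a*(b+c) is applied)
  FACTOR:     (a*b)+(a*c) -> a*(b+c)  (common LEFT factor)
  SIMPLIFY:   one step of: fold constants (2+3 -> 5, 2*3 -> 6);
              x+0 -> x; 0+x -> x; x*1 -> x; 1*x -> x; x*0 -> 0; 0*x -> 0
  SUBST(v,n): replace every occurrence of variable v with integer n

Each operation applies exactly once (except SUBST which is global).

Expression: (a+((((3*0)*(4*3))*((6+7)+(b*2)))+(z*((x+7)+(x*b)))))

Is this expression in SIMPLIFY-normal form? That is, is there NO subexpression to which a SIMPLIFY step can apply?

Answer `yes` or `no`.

Answer: no

Derivation:
Expression: (a+((((3*0)*(4*3))*((6+7)+(b*2)))+(z*((x+7)+(x*b)))))
Scanning for simplifiable subexpressions (pre-order)...
  at root: (a+((((3*0)*(4*3))*((6+7)+(b*2)))+(z*((x+7)+(x*b))))) (not simplifiable)
  at R: ((((3*0)*(4*3))*((6+7)+(b*2)))+(z*((x+7)+(x*b)))) (not simplifiable)
  at RL: (((3*0)*(4*3))*((6+7)+(b*2))) (not simplifiable)
  at RLL: ((3*0)*(4*3)) (not simplifiable)
  at RLLL: (3*0) (SIMPLIFIABLE)
  at RLLR: (4*3) (SIMPLIFIABLE)
  at RLR: ((6+7)+(b*2)) (not simplifiable)
  at RLRL: (6+7) (SIMPLIFIABLE)
  at RLRR: (b*2) (not simplifiable)
  at RR: (z*((x+7)+(x*b))) (not simplifiable)
  at RRR: ((x+7)+(x*b)) (not simplifiable)
  at RRRL: (x+7) (not simplifiable)
  at RRRR: (x*b) (not simplifiable)
Found simplifiable subexpr at path RLLL: (3*0)
One SIMPLIFY step would give: (a+(((0*(4*3))*((6+7)+(b*2)))+(z*((x+7)+(x*b)))))
-> NOT in normal form.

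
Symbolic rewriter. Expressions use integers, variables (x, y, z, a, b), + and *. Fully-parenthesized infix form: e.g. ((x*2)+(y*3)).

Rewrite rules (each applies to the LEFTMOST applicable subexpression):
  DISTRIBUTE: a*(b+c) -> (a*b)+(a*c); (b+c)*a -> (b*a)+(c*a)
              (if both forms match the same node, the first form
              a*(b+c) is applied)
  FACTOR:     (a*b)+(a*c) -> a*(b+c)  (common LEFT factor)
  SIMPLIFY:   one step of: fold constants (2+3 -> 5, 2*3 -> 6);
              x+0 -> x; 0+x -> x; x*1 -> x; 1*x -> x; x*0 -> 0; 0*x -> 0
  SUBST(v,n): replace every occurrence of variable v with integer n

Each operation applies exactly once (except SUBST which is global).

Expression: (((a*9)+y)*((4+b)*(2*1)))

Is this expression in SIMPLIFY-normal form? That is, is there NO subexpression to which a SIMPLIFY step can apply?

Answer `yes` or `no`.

Expression: (((a*9)+y)*((4+b)*(2*1)))
Scanning for simplifiable subexpressions (pre-order)...
  at root: (((a*9)+y)*((4+b)*(2*1))) (not simplifiable)
  at L: ((a*9)+y) (not simplifiable)
  at LL: (a*9) (not simplifiable)
  at R: ((4+b)*(2*1)) (not simplifiable)
  at RL: (4+b) (not simplifiable)
  at RR: (2*1) (SIMPLIFIABLE)
Found simplifiable subexpr at path RR: (2*1)
One SIMPLIFY step would give: (((a*9)+y)*((4+b)*2))
-> NOT in normal form.

Answer: no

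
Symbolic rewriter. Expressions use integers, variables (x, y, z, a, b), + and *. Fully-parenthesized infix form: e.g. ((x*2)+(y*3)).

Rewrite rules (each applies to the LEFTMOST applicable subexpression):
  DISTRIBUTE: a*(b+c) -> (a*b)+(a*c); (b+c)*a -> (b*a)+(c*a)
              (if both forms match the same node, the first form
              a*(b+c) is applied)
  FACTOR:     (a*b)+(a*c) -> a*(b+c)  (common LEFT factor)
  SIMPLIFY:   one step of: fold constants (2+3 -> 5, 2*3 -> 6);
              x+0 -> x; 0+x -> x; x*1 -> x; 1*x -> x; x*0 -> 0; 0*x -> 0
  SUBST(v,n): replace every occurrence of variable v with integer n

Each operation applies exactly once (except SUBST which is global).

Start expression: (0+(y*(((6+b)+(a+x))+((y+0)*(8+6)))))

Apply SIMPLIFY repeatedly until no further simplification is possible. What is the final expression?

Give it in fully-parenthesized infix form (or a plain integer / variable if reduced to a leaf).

Answer: (y*(((6+b)+(a+x))+(y*14)))

Derivation:
Start: (0+(y*(((6+b)+(a+x))+((y+0)*(8+6)))))
Step 1: at root: (0+(y*(((6+b)+(a+x))+((y+0)*(8+6))))) -> (y*(((6+b)+(a+x))+((y+0)*(8+6)))); overall: (0+(y*(((6+b)+(a+x))+((y+0)*(8+6))))) -> (y*(((6+b)+(a+x))+((y+0)*(8+6))))
Step 2: at RRL: (y+0) -> y; overall: (y*(((6+b)+(a+x))+((y+0)*(8+6)))) -> (y*(((6+b)+(a+x))+(y*(8+6))))
Step 3: at RRR: (8+6) -> 14; overall: (y*(((6+b)+(a+x))+(y*(8+6)))) -> (y*(((6+b)+(a+x))+(y*14)))
Fixed point: (y*(((6+b)+(a+x))+(y*14)))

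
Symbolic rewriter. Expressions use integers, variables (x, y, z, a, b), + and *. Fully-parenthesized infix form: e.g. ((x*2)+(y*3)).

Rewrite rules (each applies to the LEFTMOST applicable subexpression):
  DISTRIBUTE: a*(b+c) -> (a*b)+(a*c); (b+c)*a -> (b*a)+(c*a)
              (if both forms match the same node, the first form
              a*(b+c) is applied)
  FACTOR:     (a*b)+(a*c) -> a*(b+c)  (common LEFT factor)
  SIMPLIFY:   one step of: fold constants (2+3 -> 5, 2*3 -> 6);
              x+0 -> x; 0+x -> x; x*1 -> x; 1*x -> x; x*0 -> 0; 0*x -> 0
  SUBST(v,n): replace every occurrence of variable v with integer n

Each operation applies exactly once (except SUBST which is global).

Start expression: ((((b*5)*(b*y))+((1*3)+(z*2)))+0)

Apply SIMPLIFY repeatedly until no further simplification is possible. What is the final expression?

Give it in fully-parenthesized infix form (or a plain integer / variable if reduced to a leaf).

Start: ((((b*5)*(b*y))+((1*3)+(z*2)))+0)
Step 1: at root: ((((b*5)*(b*y))+((1*3)+(z*2)))+0) -> (((b*5)*(b*y))+((1*3)+(z*2))); overall: ((((b*5)*(b*y))+((1*3)+(z*2)))+0) -> (((b*5)*(b*y))+((1*3)+(z*2)))
Step 2: at RL: (1*3) -> 3; overall: (((b*5)*(b*y))+((1*3)+(z*2))) -> (((b*5)*(b*y))+(3+(z*2)))
Fixed point: (((b*5)*(b*y))+(3+(z*2)))

Answer: (((b*5)*(b*y))+(3+(z*2)))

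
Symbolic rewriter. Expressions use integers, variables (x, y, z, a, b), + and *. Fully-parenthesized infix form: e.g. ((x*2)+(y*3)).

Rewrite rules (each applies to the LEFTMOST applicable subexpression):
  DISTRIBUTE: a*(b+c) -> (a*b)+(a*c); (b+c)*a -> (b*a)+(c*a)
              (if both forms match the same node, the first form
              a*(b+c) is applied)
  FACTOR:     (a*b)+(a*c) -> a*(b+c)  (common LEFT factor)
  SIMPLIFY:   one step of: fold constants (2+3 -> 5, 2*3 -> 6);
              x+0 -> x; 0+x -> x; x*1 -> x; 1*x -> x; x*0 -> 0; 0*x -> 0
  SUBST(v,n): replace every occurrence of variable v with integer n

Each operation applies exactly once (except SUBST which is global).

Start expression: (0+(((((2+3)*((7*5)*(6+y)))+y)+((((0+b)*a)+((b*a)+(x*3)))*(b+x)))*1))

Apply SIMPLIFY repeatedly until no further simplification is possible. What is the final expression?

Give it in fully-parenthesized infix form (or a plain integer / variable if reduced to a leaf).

Start: (0+(((((2+3)*((7*5)*(6+y)))+y)+((((0+b)*a)+((b*a)+(x*3)))*(b+x)))*1))
Step 1: at root: (0+(((((2+3)*((7*5)*(6+y)))+y)+((((0+b)*a)+((b*a)+(x*3)))*(b+x)))*1)) -> (((((2+3)*((7*5)*(6+y)))+y)+((((0+b)*a)+((b*a)+(x*3)))*(b+x)))*1); overall: (0+(((((2+3)*((7*5)*(6+y)))+y)+((((0+b)*a)+((b*a)+(x*3)))*(b+x)))*1)) -> (((((2+3)*((7*5)*(6+y)))+y)+((((0+b)*a)+((b*a)+(x*3)))*(b+x)))*1)
Step 2: at root: (((((2+3)*((7*5)*(6+y)))+y)+((((0+b)*a)+((b*a)+(x*3)))*(b+x)))*1) -> ((((2+3)*((7*5)*(6+y)))+y)+((((0+b)*a)+((b*a)+(x*3)))*(b+x))); overall: (((((2+3)*((7*5)*(6+y)))+y)+((((0+b)*a)+((b*a)+(x*3)))*(b+x)))*1) -> ((((2+3)*((7*5)*(6+y)))+y)+((((0+b)*a)+((b*a)+(x*3)))*(b+x)))
Step 3: at LLL: (2+3) -> 5; overall: ((((2+3)*((7*5)*(6+y)))+y)+((((0+b)*a)+((b*a)+(x*3)))*(b+x))) -> (((5*((7*5)*(6+y)))+y)+((((0+b)*a)+((b*a)+(x*3)))*(b+x)))
Step 4: at LLRL: (7*5) -> 35; overall: (((5*((7*5)*(6+y)))+y)+((((0+b)*a)+((b*a)+(x*3)))*(b+x))) -> (((5*(35*(6+y)))+y)+((((0+b)*a)+((b*a)+(x*3)))*(b+x)))
Step 5: at RLLL: (0+b) -> b; overall: (((5*(35*(6+y)))+y)+((((0+b)*a)+((b*a)+(x*3)))*(b+x))) -> (((5*(35*(6+y)))+y)+(((b*a)+((b*a)+(x*3)))*(b+x)))
Fixed point: (((5*(35*(6+y)))+y)+(((b*a)+((b*a)+(x*3)))*(b+x)))

Answer: (((5*(35*(6+y)))+y)+(((b*a)+((b*a)+(x*3)))*(b+x)))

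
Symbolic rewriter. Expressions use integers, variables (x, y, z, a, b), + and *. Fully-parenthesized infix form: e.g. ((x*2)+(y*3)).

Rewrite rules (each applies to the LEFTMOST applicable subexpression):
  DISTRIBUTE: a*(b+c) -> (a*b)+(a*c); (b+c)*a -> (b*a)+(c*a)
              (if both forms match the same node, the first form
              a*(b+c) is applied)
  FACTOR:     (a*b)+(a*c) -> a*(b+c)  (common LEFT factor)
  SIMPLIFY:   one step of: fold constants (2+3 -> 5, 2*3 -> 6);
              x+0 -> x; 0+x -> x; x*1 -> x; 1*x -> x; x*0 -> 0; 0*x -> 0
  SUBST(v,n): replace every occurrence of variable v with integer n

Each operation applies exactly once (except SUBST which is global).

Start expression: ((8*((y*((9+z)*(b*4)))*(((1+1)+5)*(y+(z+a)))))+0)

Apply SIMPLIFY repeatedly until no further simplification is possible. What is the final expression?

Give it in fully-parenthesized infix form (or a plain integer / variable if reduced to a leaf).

Start: ((8*((y*((9+z)*(b*4)))*(((1+1)+5)*(y+(z+a)))))+0)
Step 1: at root: ((8*((y*((9+z)*(b*4)))*(((1+1)+5)*(y+(z+a)))))+0) -> (8*((y*((9+z)*(b*4)))*(((1+1)+5)*(y+(z+a))))); overall: ((8*((y*((9+z)*(b*4)))*(((1+1)+5)*(y+(z+a)))))+0) -> (8*((y*((9+z)*(b*4)))*(((1+1)+5)*(y+(z+a)))))
Step 2: at RRLL: (1+1) -> 2; overall: (8*((y*((9+z)*(b*4)))*(((1+1)+5)*(y+(z+a))))) -> (8*((y*((9+z)*(b*4)))*((2+5)*(y+(z+a)))))
Step 3: at RRL: (2+5) -> 7; overall: (8*((y*((9+z)*(b*4)))*((2+5)*(y+(z+a))))) -> (8*((y*((9+z)*(b*4)))*(7*(y+(z+a)))))
Fixed point: (8*((y*((9+z)*(b*4)))*(7*(y+(z+a)))))

Answer: (8*((y*((9+z)*(b*4)))*(7*(y+(z+a)))))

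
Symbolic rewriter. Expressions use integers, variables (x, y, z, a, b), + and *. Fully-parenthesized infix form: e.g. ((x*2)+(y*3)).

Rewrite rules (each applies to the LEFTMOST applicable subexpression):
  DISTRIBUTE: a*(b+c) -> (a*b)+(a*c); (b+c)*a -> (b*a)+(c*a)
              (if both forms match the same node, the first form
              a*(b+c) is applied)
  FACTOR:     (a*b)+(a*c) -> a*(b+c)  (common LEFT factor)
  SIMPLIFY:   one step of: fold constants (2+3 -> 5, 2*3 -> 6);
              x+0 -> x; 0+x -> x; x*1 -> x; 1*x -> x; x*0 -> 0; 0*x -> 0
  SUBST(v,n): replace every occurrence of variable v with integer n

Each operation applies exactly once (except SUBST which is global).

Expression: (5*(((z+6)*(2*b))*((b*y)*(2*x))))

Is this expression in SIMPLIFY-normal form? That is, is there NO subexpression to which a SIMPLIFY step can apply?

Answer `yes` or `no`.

Answer: yes

Derivation:
Expression: (5*(((z+6)*(2*b))*((b*y)*(2*x))))
Scanning for simplifiable subexpressions (pre-order)...
  at root: (5*(((z+6)*(2*b))*((b*y)*(2*x)))) (not simplifiable)
  at R: (((z+6)*(2*b))*((b*y)*(2*x))) (not simplifiable)
  at RL: ((z+6)*(2*b)) (not simplifiable)
  at RLL: (z+6) (not simplifiable)
  at RLR: (2*b) (not simplifiable)
  at RR: ((b*y)*(2*x)) (not simplifiable)
  at RRL: (b*y) (not simplifiable)
  at RRR: (2*x) (not simplifiable)
Result: no simplifiable subexpression found -> normal form.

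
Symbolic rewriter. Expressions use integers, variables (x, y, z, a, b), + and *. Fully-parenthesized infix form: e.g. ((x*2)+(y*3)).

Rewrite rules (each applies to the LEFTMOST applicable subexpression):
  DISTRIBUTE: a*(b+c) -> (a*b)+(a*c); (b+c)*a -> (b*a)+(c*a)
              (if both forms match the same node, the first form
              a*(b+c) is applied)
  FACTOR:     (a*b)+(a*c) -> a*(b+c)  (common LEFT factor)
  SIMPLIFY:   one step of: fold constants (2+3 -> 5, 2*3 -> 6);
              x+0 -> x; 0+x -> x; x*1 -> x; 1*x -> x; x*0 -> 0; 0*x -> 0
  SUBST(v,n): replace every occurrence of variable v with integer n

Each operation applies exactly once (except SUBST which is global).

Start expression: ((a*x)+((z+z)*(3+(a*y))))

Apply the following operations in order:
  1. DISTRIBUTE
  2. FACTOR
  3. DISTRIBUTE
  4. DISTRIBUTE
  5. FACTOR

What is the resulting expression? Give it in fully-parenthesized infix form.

Start: ((a*x)+((z+z)*(3+(a*y))))
Apply DISTRIBUTE at R (target: ((z+z)*(3+(a*y)))): ((a*x)+((z+z)*(3+(a*y)))) -> ((a*x)+(((z+z)*3)+((z+z)*(a*y))))
Apply FACTOR at R (target: (((z+z)*3)+((z+z)*(a*y)))): ((a*x)+(((z+z)*3)+((z+z)*(a*y)))) -> ((a*x)+((z+z)*(3+(a*y))))
Apply DISTRIBUTE at R (target: ((z+z)*(3+(a*y)))): ((a*x)+((z+z)*(3+(a*y)))) -> ((a*x)+(((z+z)*3)+((z+z)*(a*y))))
Apply DISTRIBUTE at RL (target: ((z+z)*3)): ((a*x)+(((z+z)*3)+((z+z)*(a*y)))) -> ((a*x)+(((z*3)+(z*3))+((z+z)*(a*y))))
Apply FACTOR at RL (target: ((z*3)+(z*3))): ((a*x)+(((z*3)+(z*3))+((z+z)*(a*y)))) -> ((a*x)+((z*(3+3))+((z+z)*(a*y))))

Answer: ((a*x)+((z*(3+3))+((z+z)*(a*y))))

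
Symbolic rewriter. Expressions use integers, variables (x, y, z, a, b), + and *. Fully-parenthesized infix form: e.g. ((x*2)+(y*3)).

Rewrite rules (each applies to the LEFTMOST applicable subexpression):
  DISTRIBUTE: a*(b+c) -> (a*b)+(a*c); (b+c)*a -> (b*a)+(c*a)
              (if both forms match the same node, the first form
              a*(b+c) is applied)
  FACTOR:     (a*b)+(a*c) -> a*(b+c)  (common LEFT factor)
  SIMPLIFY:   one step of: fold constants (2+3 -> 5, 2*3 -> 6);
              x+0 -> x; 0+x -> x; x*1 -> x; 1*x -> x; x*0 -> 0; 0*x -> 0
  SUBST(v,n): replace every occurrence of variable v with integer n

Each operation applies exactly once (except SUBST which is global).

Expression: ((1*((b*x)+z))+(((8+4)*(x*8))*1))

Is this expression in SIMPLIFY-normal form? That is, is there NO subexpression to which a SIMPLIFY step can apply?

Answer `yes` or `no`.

Expression: ((1*((b*x)+z))+(((8+4)*(x*8))*1))
Scanning for simplifiable subexpressions (pre-order)...
  at root: ((1*((b*x)+z))+(((8+4)*(x*8))*1)) (not simplifiable)
  at L: (1*((b*x)+z)) (SIMPLIFIABLE)
  at LR: ((b*x)+z) (not simplifiable)
  at LRL: (b*x) (not simplifiable)
  at R: (((8+4)*(x*8))*1) (SIMPLIFIABLE)
  at RL: ((8+4)*(x*8)) (not simplifiable)
  at RLL: (8+4) (SIMPLIFIABLE)
  at RLR: (x*8) (not simplifiable)
Found simplifiable subexpr at path L: (1*((b*x)+z))
One SIMPLIFY step would give: (((b*x)+z)+(((8+4)*(x*8))*1))
-> NOT in normal form.

Answer: no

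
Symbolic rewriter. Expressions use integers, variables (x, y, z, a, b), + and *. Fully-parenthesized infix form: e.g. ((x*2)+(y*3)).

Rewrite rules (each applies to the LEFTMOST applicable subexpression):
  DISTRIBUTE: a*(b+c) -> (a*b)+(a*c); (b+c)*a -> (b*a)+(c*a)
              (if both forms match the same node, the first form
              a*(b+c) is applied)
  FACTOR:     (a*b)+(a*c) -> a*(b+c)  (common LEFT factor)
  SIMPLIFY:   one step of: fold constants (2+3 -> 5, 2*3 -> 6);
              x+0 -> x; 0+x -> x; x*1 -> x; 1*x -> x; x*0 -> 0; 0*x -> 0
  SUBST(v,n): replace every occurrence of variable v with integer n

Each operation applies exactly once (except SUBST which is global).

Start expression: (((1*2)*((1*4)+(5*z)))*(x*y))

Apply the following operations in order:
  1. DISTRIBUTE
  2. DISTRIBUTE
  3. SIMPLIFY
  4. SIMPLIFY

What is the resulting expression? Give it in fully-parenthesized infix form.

Answer: (((2*4)*(x*y))+(((1*2)*(5*z))*(x*y)))

Derivation:
Start: (((1*2)*((1*4)+(5*z)))*(x*y))
Apply DISTRIBUTE at L (target: ((1*2)*((1*4)+(5*z)))): (((1*2)*((1*4)+(5*z)))*(x*y)) -> ((((1*2)*(1*4))+((1*2)*(5*z)))*(x*y))
Apply DISTRIBUTE at root (target: ((((1*2)*(1*4))+((1*2)*(5*z)))*(x*y))): ((((1*2)*(1*4))+((1*2)*(5*z)))*(x*y)) -> ((((1*2)*(1*4))*(x*y))+(((1*2)*(5*z))*(x*y)))
Apply SIMPLIFY at LLL (target: (1*2)): ((((1*2)*(1*4))*(x*y))+(((1*2)*(5*z))*(x*y))) -> (((2*(1*4))*(x*y))+(((1*2)*(5*z))*(x*y)))
Apply SIMPLIFY at LLR (target: (1*4)): (((2*(1*4))*(x*y))+(((1*2)*(5*z))*(x*y))) -> (((2*4)*(x*y))+(((1*2)*(5*z))*(x*y)))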